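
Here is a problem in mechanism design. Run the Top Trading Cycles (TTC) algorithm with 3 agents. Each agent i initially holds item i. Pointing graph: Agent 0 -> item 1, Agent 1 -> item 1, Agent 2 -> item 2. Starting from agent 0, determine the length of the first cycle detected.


Step 1: Trace the pointer graph from agent 0: 0 -> 1 -> 1
Step 2: A cycle is detected when we revisit agent 1
Step 3: The cycle is: 1 -> 1
Step 4: Cycle length = 1

1


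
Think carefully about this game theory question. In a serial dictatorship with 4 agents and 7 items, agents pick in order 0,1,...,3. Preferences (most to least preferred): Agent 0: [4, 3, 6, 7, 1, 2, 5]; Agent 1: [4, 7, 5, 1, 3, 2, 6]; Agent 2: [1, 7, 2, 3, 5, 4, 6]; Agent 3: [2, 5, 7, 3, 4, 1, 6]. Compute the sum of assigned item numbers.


Step 1: Agent 0 picks item 4
Step 2: Agent 1 picks item 7
Step 3: Agent 2 picks item 1
Step 4: Agent 3 picks item 2
Step 5: Sum = 4 + 7 + 1 + 2 = 14

14


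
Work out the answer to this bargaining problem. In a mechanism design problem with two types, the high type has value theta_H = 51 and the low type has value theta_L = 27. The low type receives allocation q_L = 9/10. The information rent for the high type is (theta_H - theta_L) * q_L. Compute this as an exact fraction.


Step 1: theta_H - theta_L = 51 - 27 = 24
Step 2: Information rent = (theta_H - theta_L) * q_L
Step 3: = 24 * 9/10
Step 4: = 108/5

108/5


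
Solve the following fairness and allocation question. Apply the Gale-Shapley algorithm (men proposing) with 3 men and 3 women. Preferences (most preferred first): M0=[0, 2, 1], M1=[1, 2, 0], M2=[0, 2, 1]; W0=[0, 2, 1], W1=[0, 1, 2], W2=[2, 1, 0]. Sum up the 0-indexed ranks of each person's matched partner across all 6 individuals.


Step 1: Run Gale-Shapley (men propose, women hold best offer):
  M0 proposes to W0; she accepts
  M1 proposes to W1; she accepts
  M2 proposes to W0; rejected
  M2 proposes to W2; she accepts
Step 2: Final matching: W0-M0, W1-M1, W2-M2
Step 3: 0-indexed ranks (man's rank of his match, then woman's): 0 + 0 + 0 + 1 + 1 + 0
Step 4: Total rank sum = 2

2


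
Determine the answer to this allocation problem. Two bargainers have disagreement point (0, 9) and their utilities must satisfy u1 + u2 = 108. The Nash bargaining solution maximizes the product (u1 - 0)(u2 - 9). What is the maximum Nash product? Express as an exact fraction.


Step 1: The Nash solution splits surplus symmetrically above the disagreement point
Step 2: u1 = (total + d1 - d2)/2 = (108 + 0 - 9)/2 = 99/2
Step 3: u2 = (total - d1 + d2)/2 = (108 - 0 + 9)/2 = 117/2
Step 4: Nash product = (99/2 - 0) * (117/2 - 9)
Step 5: = 99/2 * 99/2 = 9801/4

9801/4


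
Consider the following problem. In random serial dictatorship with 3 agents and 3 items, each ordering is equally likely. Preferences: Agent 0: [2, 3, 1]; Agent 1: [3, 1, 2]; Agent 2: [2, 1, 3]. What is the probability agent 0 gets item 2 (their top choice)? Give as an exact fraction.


Step 1: Agent 0 wants item 2
Step 2: There are 6 possible orderings of agents
Step 3: In 3 orderings, agent 0 gets item 2
Step 4: Probability = 3/6 = 1/2

1/2


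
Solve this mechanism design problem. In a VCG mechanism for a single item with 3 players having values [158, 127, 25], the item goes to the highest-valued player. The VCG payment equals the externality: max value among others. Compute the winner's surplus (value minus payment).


Step 1: The winner is the agent with the highest value: agent 0 with value 158
Step 2: Values of other agents: [127, 25]
Step 3: VCG payment = max of others' values = 127
Step 4: Surplus = 158 - 127 = 31

31


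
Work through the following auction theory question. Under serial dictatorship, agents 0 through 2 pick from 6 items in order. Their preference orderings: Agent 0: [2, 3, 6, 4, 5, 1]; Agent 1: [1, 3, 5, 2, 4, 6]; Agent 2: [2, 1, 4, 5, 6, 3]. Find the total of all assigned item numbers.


Step 1: Agent 0 picks item 2
Step 2: Agent 1 picks item 1
Step 3: Agent 2 picks item 4
Step 4: Sum = 2 + 1 + 4 = 7

7


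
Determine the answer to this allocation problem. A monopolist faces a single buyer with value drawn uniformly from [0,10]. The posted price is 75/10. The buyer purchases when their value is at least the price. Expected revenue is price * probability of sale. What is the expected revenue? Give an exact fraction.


Step 1: Posted price r = 15/2, value support [0,10]
Step 2: P(v >= r) = (10 - 15/2)/10 = 1/4
Step 3: Expected revenue = r * P(v >= r) = 15/2 * 1/4
Step 4: Revenue = 15/8

15/8


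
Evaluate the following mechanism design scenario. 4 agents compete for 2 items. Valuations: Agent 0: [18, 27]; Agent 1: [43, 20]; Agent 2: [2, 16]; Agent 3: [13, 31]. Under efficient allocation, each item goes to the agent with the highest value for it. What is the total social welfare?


Step 1: For each item, find the maximum value among all agents.
Step 2: Item 0 -> Agent 1 (value 43)
Step 3: Item 1 -> Agent 3 (value 31)
Step 4: Total welfare = 43 + 31 = 74

74


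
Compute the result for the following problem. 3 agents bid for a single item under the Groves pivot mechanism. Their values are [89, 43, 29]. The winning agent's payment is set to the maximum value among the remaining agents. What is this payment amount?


Step 1: The efficient winner is agent 0 with value 89
Step 2: Other agents' values: [43, 29]
Step 3: Pivot payment = max(others) = 43
Step 4: The winner pays 43

43


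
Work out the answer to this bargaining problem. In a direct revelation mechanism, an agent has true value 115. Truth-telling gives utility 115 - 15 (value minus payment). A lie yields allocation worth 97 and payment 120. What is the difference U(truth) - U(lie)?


Step 1: U(truth) = value - payment = 115 - 15 = 100
Step 2: U(lie) = allocation - payment = 97 - 120 = -23
Step 3: IC gap = 100 - (-23) = 123

123


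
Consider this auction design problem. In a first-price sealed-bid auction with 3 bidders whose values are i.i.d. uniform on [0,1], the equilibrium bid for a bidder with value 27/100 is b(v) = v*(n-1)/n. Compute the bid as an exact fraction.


Step 1: The symmetric BNE bidding function is b(v) = v * (n-1) / n
Step 2: Substitute v = 27/100 and n = 3
Step 3: b = 27/100 * 2/3
Step 4: b = 9/50

9/50


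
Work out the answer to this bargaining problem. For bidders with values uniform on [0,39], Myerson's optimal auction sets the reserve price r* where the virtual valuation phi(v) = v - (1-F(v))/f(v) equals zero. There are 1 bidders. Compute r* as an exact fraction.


Step 1: For U[0,39], F(v) = v/39 and f(v) = 1/39
Step 2: phi(v) = v - (1 - v/39)/(1/39) = v - (39 - v) = 2v - 39
Step 3: Set phi(r*) = 0: 2r* - 39 = 0
Step 4: r* = 39/2 (the number of bidders n = 1 does not enter)

39/2


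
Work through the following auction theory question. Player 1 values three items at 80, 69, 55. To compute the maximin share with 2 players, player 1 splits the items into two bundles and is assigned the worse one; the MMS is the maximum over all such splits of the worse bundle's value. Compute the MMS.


Step 1: Item values = 80, 69, 55
Step 2: Enumerate all 2-bundle partitions and take the smaller bundle:
  Partition 1: {80} vs {69,55} -> bundles 80, 124; min = 80
  Partition 2: {69} vs {80,55} -> bundles 69, 135; min = 69
  Partition 3: {55} vs {80,69} -> bundles 55, 149; min = 55
Step 3: MMS = max(80, 69, 55) = 80

80


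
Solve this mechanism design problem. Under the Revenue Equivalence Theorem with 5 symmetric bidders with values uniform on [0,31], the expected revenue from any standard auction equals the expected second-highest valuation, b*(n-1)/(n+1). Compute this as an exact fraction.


Step 1: By Revenue Equivalence, expected revenue = b*(n-1)/(n+1)
Step 2: Substituting n = 5, b = 31
Step 3: Revenue = 31*(5-1)/(5+1) = 31*4/6
Step 4: Revenue = 124/6 = 62/3

62/3


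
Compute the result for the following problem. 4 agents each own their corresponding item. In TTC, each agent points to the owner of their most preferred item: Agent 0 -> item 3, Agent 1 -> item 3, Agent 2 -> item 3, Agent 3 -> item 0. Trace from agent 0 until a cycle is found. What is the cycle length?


Step 1: Trace the pointer graph from agent 0: 0 -> 3 -> 0
Step 2: A cycle is detected when we revisit agent 0
Step 3: The cycle is: 0 -> 3 -> 0
Step 4: Cycle length = 2

2


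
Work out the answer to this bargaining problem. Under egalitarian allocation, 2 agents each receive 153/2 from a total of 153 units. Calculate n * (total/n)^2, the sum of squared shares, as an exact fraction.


Step 1: Each agent's share = 153/2
Step 2: Square of each share = (153/2)^2 = 23409/4
Step 3: Sum of squares = 2 * 23409/4 = 23409/2

23409/2


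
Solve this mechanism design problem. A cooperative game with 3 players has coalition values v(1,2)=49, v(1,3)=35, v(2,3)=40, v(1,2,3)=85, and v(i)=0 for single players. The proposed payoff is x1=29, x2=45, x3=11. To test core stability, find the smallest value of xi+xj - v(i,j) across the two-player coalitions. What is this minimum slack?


Step 1: Slack for coalition (1,2): x1+x2 - v12 = 74 - 49 = 25
Step 2: Slack for coalition (1,3): x1+x3 - v13 = 40 - 35 = 5
Step 3: Slack for coalition (2,3): x2+x3 - v23 = 56 - 40 = 16
Step 4: Minimum slack = min(25, 5, 16) = 5, attained by (1,3); no pair can gain by deviating, so the allocation is in the core

5


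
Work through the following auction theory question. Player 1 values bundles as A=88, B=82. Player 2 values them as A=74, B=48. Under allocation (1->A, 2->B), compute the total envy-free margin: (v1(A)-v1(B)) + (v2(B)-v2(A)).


Step 1: Player 1's margin = v1(A) - v1(B) = 88 - 82 = 6
Step 2: Player 2's margin = v2(B) - v2(A) = 48 - 74 = -26
Step 3: Total margin = 6 + -26 = -20

-20


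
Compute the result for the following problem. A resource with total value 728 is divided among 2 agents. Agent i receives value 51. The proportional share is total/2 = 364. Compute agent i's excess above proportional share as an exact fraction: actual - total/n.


Step 1: Proportional share = 728/2 = 364
Step 2: Agent's actual allocation = 51
Step 3: Excess = 51 - 364 = -313

-313


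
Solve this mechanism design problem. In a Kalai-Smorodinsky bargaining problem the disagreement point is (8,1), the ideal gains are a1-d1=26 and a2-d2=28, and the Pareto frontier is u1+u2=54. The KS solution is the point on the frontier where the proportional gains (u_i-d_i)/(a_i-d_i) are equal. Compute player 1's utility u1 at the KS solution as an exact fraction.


Step 1: At the KS point, (u1-d1)/r1 = (u2-d2)/r2 = t and u1+u2 = 54
Step 2: u1 = d1 + r1*t and u2 = d2 + r2*t, so (d1 + r1*t) + (d2 + r2*t) = 54
Step 3: t = (54 - 8 - 1)/(26 + 28) = 45/54 = 5/6
Step 4: u1 = d1 + r1*t = 8 + 26 * 5/6 = 89/3
Step 5: (Check: u2 = d2 + r2*t = 73/3; u1+u2 = 89/3 + 73/3 = 54, on the frontier.)

89/3


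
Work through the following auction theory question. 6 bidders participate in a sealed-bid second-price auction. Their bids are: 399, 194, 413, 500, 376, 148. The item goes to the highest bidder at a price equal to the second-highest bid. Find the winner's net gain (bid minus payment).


Step 1: Sort bids in descending order: 500, 413, 399, 376, 194, 148
Step 2: The winning bid is the highest: 500
Step 3: The payment equals the second-highest bid: 413
Step 4: Surplus = winner's bid - payment = 500 - 413 = 87

87


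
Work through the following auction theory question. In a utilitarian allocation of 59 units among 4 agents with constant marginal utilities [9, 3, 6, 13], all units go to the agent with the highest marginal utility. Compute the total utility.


Step 1: The marginal utilities are [9, 3, 6, 13]
Step 2: The highest marginal utility is 13
Step 3: All 59 units go to that agent
Step 4: Total utility = 13 * 59 = 767

767


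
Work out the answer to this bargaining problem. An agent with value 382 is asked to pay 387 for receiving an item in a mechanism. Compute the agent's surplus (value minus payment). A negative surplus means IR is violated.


Step 1: Surplus = value - payment = 382 - 387 = -5
Step 2: IR is violated (surplus < 0)

-5


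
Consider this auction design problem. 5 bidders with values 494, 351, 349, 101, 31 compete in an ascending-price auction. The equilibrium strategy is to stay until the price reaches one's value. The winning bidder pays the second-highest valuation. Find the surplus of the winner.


Step 1: Identify the highest value: 494
Step 2: Identify the second-highest value: 351
Step 3: The final price = second-highest value = 351
Step 4: Surplus = 494 - 351 = 143

143


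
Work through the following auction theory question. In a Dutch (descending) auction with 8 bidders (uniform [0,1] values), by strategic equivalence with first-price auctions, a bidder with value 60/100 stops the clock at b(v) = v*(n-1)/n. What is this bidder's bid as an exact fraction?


Step 1: Dutch auctions are strategically equivalent to first-price auctions
Step 2: The equilibrium bid is b(v) = v*(n-1)/n
Step 3: b = 3/5 * 7/8
Step 4: b = 21/40

21/40


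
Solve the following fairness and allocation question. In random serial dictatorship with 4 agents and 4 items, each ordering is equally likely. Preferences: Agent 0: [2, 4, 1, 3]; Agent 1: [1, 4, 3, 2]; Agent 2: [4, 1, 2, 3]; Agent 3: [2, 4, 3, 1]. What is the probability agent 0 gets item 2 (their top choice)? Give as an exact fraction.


Step 1: Agent 0 wants item 2
Step 2: There are 24 possible orderings of agents
Step 3: In 12 orderings, agent 0 gets item 2
Step 4: Probability = 12/24 = 1/2

1/2


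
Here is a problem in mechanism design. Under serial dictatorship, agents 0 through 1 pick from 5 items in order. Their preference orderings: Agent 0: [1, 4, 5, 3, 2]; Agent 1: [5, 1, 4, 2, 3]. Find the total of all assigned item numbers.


Step 1: Agent 0 picks item 1
Step 2: Agent 1 picks item 5
Step 3: Sum = 1 + 5 = 6

6


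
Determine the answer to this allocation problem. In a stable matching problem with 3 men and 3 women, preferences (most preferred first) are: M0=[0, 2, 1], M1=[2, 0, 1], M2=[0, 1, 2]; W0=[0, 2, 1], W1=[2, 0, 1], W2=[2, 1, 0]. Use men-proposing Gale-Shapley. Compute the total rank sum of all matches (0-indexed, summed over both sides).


Step 1: Run Gale-Shapley (men propose, women hold best offer):
  M0 proposes to W0; she accepts
  M1 proposes to W2; she accepts
  M2 proposes to W0; rejected
  M2 proposes to W1; she accepts
Step 2: Final matching: W0-M0, W1-M2, W2-M1
Step 3: 0-indexed ranks (man's rank of his match, then woman's): 0 + 0 + 1 + 0 + 0 + 1
Step 4: Total rank sum = 2

2


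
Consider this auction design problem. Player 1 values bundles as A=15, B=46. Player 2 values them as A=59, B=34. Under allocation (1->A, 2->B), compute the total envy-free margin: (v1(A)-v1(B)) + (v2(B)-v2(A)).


Step 1: Player 1's margin = v1(A) - v1(B) = 15 - 46 = -31
Step 2: Player 2's margin = v2(B) - v2(A) = 34 - 59 = -25
Step 3: Total margin = -31 + -25 = -56

-56


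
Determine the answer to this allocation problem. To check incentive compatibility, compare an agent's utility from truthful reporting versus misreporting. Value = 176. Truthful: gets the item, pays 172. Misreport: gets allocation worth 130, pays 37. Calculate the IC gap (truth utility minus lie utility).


Step 1: U(truth) = value - payment = 176 - 172 = 4
Step 2: U(lie) = allocation - payment = 130 - 37 = 93
Step 3: IC gap = 4 - 93 = -89

-89


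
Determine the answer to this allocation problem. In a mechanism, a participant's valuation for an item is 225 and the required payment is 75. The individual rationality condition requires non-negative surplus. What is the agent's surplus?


Step 1: Surplus = value - payment = 225 - 75 = 150
Step 2: IR is satisfied (surplus >= 0)

150


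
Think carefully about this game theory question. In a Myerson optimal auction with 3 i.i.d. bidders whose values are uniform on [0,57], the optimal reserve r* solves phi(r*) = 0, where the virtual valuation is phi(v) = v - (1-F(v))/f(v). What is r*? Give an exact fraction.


Step 1: For U[0,57], F(v) = v/57 and f(v) = 1/57
Step 2: phi(v) = v - (1 - v/57)/(1/57) = v - (57 - v) = 2v - 57
Step 3: Set phi(r*) = 0: 2r* - 57 = 0
Step 4: r* = 57/2 (the number of bidders n = 3 does not enter)

57/2


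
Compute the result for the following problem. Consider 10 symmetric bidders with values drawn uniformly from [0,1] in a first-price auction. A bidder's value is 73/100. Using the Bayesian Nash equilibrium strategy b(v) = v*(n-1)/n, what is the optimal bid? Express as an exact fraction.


Step 1: The symmetric BNE bidding function is b(v) = v * (n-1) / n
Step 2: Substitute v = 73/100 and n = 10
Step 3: b = 73/100 * 9/10
Step 4: b = 657/1000

657/1000


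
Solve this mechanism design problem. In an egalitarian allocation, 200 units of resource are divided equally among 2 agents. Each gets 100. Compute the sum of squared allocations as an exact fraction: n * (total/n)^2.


Step 1: Each agent's share = 200/2 = 100
Step 2: Square of each share = (100)^2 = 10000
Step 3: Sum of squares = 2 * 10000 = 20000

20000


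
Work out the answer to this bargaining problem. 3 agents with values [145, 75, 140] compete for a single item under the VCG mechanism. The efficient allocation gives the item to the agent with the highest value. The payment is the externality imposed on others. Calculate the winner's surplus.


Step 1: The winner is the agent with the highest value: agent 0 with value 145
Step 2: Values of other agents: [75, 140]
Step 3: VCG payment = max of others' values = 140
Step 4: Surplus = 145 - 140 = 5

5


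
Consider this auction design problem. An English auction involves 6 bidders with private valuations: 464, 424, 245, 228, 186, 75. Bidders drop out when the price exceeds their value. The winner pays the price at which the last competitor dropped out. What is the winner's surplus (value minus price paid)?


Step 1: Identify the highest value: 464
Step 2: Identify the second-highest value: 424
Step 3: The final price = second-highest value = 424
Step 4: Surplus = 464 - 424 = 40

40


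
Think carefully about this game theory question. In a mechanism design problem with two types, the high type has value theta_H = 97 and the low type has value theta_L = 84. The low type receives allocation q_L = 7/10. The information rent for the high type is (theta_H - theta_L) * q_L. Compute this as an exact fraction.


Step 1: theta_H - theta_L = 97 - 84 = 13
Step 2: Information rent = (theta_H - theta_L) * q_L
Step 3: = 13 * 7/10
Step 4: = 91/10

91/10


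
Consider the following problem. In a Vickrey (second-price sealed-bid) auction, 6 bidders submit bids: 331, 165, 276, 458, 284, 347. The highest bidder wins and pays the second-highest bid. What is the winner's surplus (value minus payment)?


Step 1: Sort bids in descending order: 458, 347, 331, 284, 276, 165
Step 2: The winning bid is the highest: 458
Step 3: The payment equals the second-highest bid: 347
Step 4: Surplus = winner's bid - payment = 458 - 347 = 111

111


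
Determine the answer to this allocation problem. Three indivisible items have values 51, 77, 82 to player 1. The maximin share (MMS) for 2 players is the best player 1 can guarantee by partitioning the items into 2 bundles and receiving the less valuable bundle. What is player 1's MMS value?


Step 1: Item values = 51, 77, 82
Step 2: Enumerate all 2-bundle partitions and take the smaller bundle:
  Partition 1: {51} vs {77,82} -> bundles 51, 159; min = 51
  Partition 2: {77} vs {51,82} -> bundles 77, 133; min = 77
  Partition 3: {82} vs {51,77} -> bundles 82, 128; min = 82
Step 3: MMS = max(51, 77, 82) = 82

82


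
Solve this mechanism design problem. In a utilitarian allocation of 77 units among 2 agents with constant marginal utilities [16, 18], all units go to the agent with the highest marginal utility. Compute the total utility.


Step 1: The marginal utilities are [16, 18]
Step 2: The highest marginal utility is 18
Step 3: All 77 units go to that agent
Step 4: Total utility = 18 * 77 = 1386

1386


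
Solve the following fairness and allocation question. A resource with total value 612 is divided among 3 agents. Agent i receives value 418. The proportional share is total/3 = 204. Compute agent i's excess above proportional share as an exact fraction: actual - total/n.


Step 1: Proportional share = 612/3 = 204
Step 2: Agent's actual allocation = 418
Step 3: Excess = 418 - 204 = 214

214


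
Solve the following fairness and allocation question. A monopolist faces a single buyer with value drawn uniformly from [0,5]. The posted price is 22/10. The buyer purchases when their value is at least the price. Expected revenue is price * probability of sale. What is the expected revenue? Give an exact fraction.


Step 1: Posted price r = 11/5, value support [0,5]
Step 2: P(v >= r) = (5 - 11/5)/5 = 14/25
Step 3: Expected revenue = r * P(v >= r) = 11/5 * 14/25
Step 4: Revenue = 154/125

154/125


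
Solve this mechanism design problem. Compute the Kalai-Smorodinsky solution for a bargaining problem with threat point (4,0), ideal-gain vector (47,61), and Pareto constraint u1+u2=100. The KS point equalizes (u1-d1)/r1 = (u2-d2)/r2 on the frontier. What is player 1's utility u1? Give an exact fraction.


Step 1: At the KS point, (u1-d1)/r1 = (u2-d2)/r2 = t and u1+u2 = 100
Step 2: u1 = d1 + r1*t and u2 = d2 + r2*t, so (d1 + r1*t) + (d2 + r2*t) = 100
Step 3: t = (100 - 4 - 0)/(47 + 61) = 96/108 = 8/9
Step 4: u1 = d1 + r1*t = 4 + 47 * 8/9 = 412/9
Step 5: (Check: u2 = d2 + r2*t = 488/9; u1+u2 = 412/9 + 488/9 = 100, on the frontier.)

412/9


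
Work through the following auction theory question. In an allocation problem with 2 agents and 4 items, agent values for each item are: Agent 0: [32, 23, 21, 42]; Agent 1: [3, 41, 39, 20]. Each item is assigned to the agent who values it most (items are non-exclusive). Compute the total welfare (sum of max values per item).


Step 1: For each item, find the maximum value among all agents.
Step 2: Item 0 -> Agent 0 (value 32)
Step 3: Item 1 -> Agent 1 (value 41)
Step 4: Item 2 -> Agent 1 (value 39)
Step 5: Item 3 -> Agent 0 (value 42)
Step 6: Total welfare = 32 + 41 + 39 + 42 = 154

154


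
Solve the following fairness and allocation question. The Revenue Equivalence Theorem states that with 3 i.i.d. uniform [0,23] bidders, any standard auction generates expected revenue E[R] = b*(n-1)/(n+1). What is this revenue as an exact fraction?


Step 1: By Revenue Equivalence, expected revenue = b*(n-1)/(n+1)
Step 2: Substituting n = 3, b = 23
Step 3: Revenue = 23*(3-1)/(3+1) = 23*2/4
Step 4: Revenue = 46/4 = 23/2

23/2


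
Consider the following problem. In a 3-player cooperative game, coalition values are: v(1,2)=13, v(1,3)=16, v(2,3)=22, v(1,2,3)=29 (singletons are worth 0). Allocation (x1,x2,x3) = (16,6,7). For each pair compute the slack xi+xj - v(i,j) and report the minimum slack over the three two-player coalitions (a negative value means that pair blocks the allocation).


Step 1: Slack for coalition (1,2): x1+x2 - v12 = 22 - 13 = 9
Step 2: Slack for coalition (1,3): x1+x3 - v13 = 23 - 16 = 7
Step 3: Slack for coalition (2,3): x2+x3 - v23 = 13 - 22 = -9
Step 4: Minimum slack = min(9, 7, -9) = -9, attained by (2,3); coalition (2,3) can block (slack < 0), so the allocation is not in the core

-9


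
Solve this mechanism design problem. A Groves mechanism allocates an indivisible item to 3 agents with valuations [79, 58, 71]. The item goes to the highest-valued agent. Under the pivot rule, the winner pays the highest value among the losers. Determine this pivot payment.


Step 1: The efficient winner is agent 0 with value 79
Step 2: Other agents' values: [58, 71]
Step 3: Pivot payment = max(others) = 71
Step 4: The winner pays 71

71


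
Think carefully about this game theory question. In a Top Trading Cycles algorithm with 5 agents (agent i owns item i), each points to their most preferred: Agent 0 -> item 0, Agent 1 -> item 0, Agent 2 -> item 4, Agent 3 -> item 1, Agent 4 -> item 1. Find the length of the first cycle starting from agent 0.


Step 1: Trace the pointer graph from agent 0: 0 -> 0
Step 2: A cycle is detected when we revisit agent 0
Step 3: The cycle is: 0 -> 0
Step 4: Cycle length = 1

1


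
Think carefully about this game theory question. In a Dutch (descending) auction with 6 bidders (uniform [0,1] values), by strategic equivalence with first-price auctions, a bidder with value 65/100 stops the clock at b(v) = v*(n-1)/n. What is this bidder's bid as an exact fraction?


Step 1: Dutch auctions are strategically equivalent to first-price auctions
Step 2: The equilibrium bid is b(v) = v*(n-1)/n
Step 3: b = 13/20 * 5/6
Step 4: b = 13/24

13/24


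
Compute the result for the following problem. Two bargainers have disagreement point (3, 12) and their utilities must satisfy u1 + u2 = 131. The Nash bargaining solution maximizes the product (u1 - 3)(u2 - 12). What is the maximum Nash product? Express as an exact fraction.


Step 1: The Nash solution splits surplus symmetrically above the disagreement point
Step 2: u1 = (total + d1 - d2)/2 = (131 + 3 - 12)/2 = 61
Step 3: u2 = (total - d1 + d2)/2 = (131 - 3 + 12)/2 = 70
Step 4: Nash product = (61 - 3) * (70 - 12)
Step 5: = 58 * 58 = 3364

3364


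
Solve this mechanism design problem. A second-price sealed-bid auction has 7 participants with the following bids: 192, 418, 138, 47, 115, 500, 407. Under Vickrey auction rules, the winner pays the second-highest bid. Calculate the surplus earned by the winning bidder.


Step 1: Sort bids in descending order: 500, 418, 407, 192, 138, 115, 47
Step 2: The winning bid is the highest: 500
Step 3: The payment equals the second-highest bid: 418
Step 4: Surplus = winner's bid - payment = 500 - 418 = 82

82


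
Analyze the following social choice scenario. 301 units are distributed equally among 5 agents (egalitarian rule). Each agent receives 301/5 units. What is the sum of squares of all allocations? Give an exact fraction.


Step 1: Each agent's share = 301/5
Step 2: Square of each share = (301/5)^2 = 90601/25
Step 3: Sum of squares = 5 * 90601/25 = 90601/5

90601/5


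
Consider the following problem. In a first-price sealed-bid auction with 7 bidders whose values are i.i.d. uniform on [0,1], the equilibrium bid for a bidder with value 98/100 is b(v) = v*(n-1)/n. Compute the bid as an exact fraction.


Step 1: The symmetric BNE bidding function is b(v) = v * (n-1) / n
Step 2: Substitute v = 49/50 and n = 7
Step 3: b = 49/50 * 6/7
Step 4: b = 21/25

21/25


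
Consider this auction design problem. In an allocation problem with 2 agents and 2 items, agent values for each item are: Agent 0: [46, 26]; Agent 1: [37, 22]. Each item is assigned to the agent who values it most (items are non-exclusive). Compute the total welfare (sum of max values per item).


Step 1: For each item, find the maximum value among all agents.
Step 2: Item 0 -> Agent 0 (value 46)
Step 3: Item 1 -> Agent 0 (value 26)
Step 4: Total welfare = 46 + 26 = 72

72


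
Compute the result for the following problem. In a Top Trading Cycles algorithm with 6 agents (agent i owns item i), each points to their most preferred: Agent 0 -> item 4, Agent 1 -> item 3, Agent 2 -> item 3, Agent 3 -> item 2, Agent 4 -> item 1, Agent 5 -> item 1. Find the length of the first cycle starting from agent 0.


Step 1: Trace the pointer graph from agent 0: 0 -> 4 -> 1 -> 3 -> 2 -> 3
Step 2: A cycle is detected when we revisit agent 3
Step 3: The cycle is: 3 -> 2 -> 3
Step 4: Cycle length = 2

2


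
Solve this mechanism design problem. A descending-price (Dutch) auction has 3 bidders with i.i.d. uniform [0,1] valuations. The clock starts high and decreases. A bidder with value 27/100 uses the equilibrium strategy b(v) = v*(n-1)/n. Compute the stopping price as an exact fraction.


Step 1: Dutch auctions are strategically equivalent to first-price auctions
Step 2: The equilibrium bid is b(v) = v*(n-1)/n
Step 3: b = 27/100 * 2/3
Step 4: b = 9/50

9/50


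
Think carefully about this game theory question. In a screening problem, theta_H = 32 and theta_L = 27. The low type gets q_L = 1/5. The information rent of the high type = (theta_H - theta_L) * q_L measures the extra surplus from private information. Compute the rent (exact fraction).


Step 1: theta_H - theta_L = 32 - 27 = 5
Step 2: Information rent = (theta_H - theta_L) * q_L
Step 3: = 5 * 1/5
Step 4: = 1

1


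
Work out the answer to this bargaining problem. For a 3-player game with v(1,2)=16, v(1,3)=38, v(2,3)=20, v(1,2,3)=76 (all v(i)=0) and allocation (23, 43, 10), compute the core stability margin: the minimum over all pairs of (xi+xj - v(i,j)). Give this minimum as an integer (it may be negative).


Step 1: Slack for coalition (1,2): x1+x2 - v12 = 66 - 16 = 50
Step 2: Slack for coalition (1,3): x1+x3 - v13 = 33 - 38 = -5
Step 3: Slack for coalition (2,3): x2+x3 - v23 = 53 - 20 = 33
Step 4: Minimum slack = min(50, -5, 33) = -5, attained by (1,3); coalition (1,3) can block (slack < 0), so the allocation is not in the core

-5


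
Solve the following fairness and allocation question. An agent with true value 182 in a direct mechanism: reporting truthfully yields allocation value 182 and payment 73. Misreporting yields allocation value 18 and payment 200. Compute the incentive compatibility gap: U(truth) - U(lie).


Step 1: U(truth) = value - payment = 182 - 73 = 109
Step 2: U(lie) = allocation - payment = 18 - 200 = -182
Step 3: IC gap = 109 - (-182) = 291

291


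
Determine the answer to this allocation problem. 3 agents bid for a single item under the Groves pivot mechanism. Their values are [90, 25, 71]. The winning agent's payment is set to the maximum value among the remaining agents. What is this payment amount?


Step 1: The efficient winner is agent 0 with value 90
Step 2: Other agents' values: [25, 71]
Step 3: Pivot payment = max(others) = 71
Step 4: The winner pays 71

71


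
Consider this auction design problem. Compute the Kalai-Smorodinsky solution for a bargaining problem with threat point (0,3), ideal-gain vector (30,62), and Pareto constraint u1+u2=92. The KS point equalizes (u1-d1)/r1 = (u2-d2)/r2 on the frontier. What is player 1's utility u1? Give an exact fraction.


Step 1: At the KS point, (u1-d1)/r1 = (u2-d2)/r2 = t and u1+u2 = 92
Step 2: u1 = d1 + r1*t and u2 = d2 + r2*t, so (d1 + r1*t) + (d2 + r2*t) = 92
Step 3: t = (92 - 0 - 3)/(30 + 62) = 89/92
Step 4: u1 = d1 + r1*t = 0 + 30 * 89/92 = 1335/46
Step 5: (Check: u2 = d2 + r2*t = 2897/46; u1+u2 = 1335/46 + 2897/46 = 92, on the frontier.)

1335/46


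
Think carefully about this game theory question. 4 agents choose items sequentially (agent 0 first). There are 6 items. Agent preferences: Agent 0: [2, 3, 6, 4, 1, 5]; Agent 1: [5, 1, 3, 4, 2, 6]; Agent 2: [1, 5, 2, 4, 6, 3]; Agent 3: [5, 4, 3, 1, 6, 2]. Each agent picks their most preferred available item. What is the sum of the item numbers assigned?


Step 1: Agent 0 picks item 2
Step 2: Agent 1 picks item 5
Step 3: Agent 2 picks item 1
Step 4: Agent 3 picks item 4
Step 5: Sum = 2 + 5 + 1 + 4 = 12

12


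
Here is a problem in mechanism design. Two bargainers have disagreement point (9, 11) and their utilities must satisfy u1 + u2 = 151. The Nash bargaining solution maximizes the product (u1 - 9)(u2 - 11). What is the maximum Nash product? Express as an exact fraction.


Step 1: The Nash solution splits surplus symmetrically above the disagreement point
Step 2: u1 = (total + d1 - d2)/2 = (151 + 9 - 11)/2 = 149/2
Step 3: u2 = (total - d1 + d2)/2 = (151 - 9 + 11)/2 = 153/2
Step 4: Nash product = (149/2 - 9) * (153/2 - 11)
Step 5: = 131/2 * 131/2 = 17161/4

17161/4


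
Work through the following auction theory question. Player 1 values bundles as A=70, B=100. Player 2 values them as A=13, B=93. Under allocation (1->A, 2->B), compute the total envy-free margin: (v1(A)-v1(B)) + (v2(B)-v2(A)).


Step 1: Player 1's margin = v1(A) - v1(B) = 70 - 100 = -30
Step 2: Player 2's margin = v2(B) - v2(A) = 93 - 13 = 80
Step 3: Total margin = -30 + 80 = 50

50


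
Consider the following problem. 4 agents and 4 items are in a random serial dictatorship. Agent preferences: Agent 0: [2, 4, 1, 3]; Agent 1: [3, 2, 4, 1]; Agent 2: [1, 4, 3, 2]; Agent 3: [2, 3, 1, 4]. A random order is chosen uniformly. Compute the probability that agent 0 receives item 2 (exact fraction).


Step 1: Agent 0 wants item 2
Step 2: There are 24 possible orderings of agents
Step 3: In 12 orderings, agent 0 gets item 2
Step 4: Probability = 12/24 = 1/2

1/2


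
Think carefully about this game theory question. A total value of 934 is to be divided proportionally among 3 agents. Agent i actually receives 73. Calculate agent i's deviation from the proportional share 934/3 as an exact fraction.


Step 1: Proportional share = 934/3
Step 2: Agent's actual allocation = 73
Step 3: Excess = 73 - 934/3 = -715/3

-715/3


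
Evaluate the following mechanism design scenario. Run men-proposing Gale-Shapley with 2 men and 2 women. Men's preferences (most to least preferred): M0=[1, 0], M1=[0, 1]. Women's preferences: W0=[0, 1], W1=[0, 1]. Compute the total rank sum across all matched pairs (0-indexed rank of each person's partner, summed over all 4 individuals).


Step 1: Run Gale-Shapley (men propose, women hold best offer):
  M0 proposes to W1; she accepts
  M1 proposes to W0; she accepts
Step 2: Final matching: W0-M1, W1-M0
Step 3: 0-indexed ranks (man's rank of his match, then woman's): 0 + 1 + 0 + 0
Step 4: Total rank sum = 1

1


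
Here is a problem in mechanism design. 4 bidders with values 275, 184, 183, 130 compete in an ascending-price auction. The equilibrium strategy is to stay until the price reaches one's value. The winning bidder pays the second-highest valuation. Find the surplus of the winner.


Step 1: Identify the highest value: 275
Step 2: Identify the second-highest value: 184
Step 3: The final price = second-highest value = 184
Step 4: Surplus = 275 - 184 = 91

91


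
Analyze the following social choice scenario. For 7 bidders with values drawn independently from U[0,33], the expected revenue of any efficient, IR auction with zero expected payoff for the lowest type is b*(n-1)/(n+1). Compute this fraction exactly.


Step 1: By Revenue Equivalence, expected revenue = b*(n-1)/(n+1)
Step 2: Substituting n = 7, b = 33
Step 3: Revenue = 33*(7-1)/(7+1) = 33*6/8
Step 4: Revenue = 198/8 = 99/4

99/4


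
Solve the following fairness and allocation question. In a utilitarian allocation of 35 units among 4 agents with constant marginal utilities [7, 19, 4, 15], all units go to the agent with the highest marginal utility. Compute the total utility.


Step 1: The marginal utilities are [7, 19, 4, 15]
Step 2: The highest marginal utility is 19
Step 3: All 35 units go to that agent
Step 4: Total utility = 19 * 35 = 665

665


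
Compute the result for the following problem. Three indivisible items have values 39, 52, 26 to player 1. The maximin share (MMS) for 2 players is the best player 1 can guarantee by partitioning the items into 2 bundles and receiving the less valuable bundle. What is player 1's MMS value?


Step 1: Item values = 39, 52, 26
Step 2: Enumerate all 2-bundle partitions and take the smaller bundle:
  Partition 1: {39} vs {52,26} -> bundles 39, 78; min = 39
  Partition 2: {52} vs {39,26} -> bundles 52, 65; min = 52
  Partition 3: {26} vs {39,52} -> bundles 26, 91; min = 26
Step 3: MMS = max(39, 52, 26) = 52

52


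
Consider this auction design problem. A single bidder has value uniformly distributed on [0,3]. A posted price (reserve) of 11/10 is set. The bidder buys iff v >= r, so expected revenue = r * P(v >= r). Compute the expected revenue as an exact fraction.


Step 1: Posted price r = 11/10, value support [0,3]
Step 2: P(v >= r) = (3 - 11/10)/3 = 19/30
Step 3: Expected revenue = r * P(v >= r) = 11/10 * 19/30
Step 4: Revenue = 209/300

209/300


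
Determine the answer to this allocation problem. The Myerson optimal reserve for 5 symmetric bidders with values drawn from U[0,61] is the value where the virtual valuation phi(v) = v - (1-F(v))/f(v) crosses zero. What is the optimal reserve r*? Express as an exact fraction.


Step 1: For U[0,61], F(v) = v/61 and f(v) = 1/61
Step 2: phi(v) = v - (1 - v/61)/(1/61) = v - (61 - v) = 2v - 61
Step 3: Set phi(r*) = 0: 2r* - 61 = 0
Step 4: r* = 61/2 (the number of bidders n = 5 does not enter)

61/2


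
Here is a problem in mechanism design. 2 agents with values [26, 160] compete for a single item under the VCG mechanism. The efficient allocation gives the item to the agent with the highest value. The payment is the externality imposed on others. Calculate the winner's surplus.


Step 1: The winner is the agent with the highest value: agent 1 with value 160
Step 2: Values of other agents: [26]
Step 3: VCG payment = max of others' values = 26
Step 4: Surplus = 160 - 26 = 134

134


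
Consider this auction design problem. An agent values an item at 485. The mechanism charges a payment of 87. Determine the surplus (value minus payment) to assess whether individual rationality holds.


Step 1: Surplus = value - payment = 485 - 87 = 398
Step 2: IR is satisfied (surplus >= 0)

398


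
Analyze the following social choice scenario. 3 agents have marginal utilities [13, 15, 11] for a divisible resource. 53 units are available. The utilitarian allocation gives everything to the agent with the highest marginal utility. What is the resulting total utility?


Step 1: The marginal utilities are [13, 15, 11]
Step 2: The highest marginal utility is 15
Step 3: All 53 units go to that agent
Step 4: Total utility = 15 * 53 = 795

795


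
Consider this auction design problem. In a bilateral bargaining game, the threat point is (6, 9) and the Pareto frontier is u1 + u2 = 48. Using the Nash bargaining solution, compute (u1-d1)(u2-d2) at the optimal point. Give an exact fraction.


Step 1: The Nash solution splits surplus symmetrically above the disagreement point
Step 2: u1 = (total + d1 - d2)/2 = (48 + 6 - 9)/2 = 45/2
Step 3: u2 = (total - d1 + d2)/2 = (48 - 6 + 9)/2 = 51/2
Step 4: Nash product = (45/2 - 6) * (51/2 - 9)
Step 5: = 33/2 * 33/2 = 1089/4

1089/4


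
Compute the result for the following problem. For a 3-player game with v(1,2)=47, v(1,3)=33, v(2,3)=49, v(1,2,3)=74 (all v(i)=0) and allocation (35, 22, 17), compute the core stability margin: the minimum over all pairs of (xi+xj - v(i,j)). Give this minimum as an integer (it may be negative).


Step 1: Slack for coalition (1,2): x1+x2 - v12 = 57 - 47 = 10
Step 2: Slack for coalition (1,3): x1+x3 - v13 = 52 - 33 = 19
Step 3: Slack for coalition (2,3): x2+x3 - v23 = 39 - 49 = -10
Step 4: Minimum slack = min(10, 19, -10) = -10, attained by (2,3); coalition (2,3) can block (slack < 0), so the allocation is not in the core

-10


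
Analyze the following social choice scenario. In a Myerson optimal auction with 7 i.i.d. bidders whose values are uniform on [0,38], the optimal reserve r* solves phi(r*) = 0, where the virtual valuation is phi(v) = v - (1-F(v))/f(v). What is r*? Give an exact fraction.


Step 1: For U[0,38], F(v) = v/38 and f(v) = 1/38
Step 2: phi(v) = v - (1 - v/38)/(1/38) = v - (38 - v) = 2v - 38
Step 3: Set phi(r*) = 0: 2r* - 38 = 0
Step 4: r* = 38/2 = 19 (the number of bidders n = 7 does not enter)

19


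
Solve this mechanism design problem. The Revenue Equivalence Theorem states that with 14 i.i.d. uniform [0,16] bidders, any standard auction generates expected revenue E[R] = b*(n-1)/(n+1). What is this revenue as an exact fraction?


Step 1: By Revenue Equivalence, expected revenue = b*(n-1)/(n+1)
Step 2: Substituting n = 14, b = 16
Step 3: Revenue = 16*(14-1)/(14+1) = 16*13/15
Step 4: Revenue = 208/15

208/15


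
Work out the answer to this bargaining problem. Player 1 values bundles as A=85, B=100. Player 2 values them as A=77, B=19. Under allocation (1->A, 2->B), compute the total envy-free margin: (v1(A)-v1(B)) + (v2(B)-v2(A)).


Step 1: Player 1's margin = v1(A) - v1(B) = 85 - 100 = -15
Step 2: Player 2's margin = v2(B) - v2(A) = 19 - 77 = -58
Step 3: Total margin = -15 + -58 = -73

-73
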